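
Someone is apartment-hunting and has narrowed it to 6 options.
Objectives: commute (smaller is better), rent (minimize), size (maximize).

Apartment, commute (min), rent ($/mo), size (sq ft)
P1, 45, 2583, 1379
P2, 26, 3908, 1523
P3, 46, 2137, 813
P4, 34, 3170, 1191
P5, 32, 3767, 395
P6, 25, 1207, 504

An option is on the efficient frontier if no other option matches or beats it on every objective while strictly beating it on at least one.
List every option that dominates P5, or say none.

P6: commute 25≤32, rent 1207≤3767, size 504≥395 — dominates P5.
Others (P1, P2, P3, P4) are each worse than P5 on at least one objective.

P6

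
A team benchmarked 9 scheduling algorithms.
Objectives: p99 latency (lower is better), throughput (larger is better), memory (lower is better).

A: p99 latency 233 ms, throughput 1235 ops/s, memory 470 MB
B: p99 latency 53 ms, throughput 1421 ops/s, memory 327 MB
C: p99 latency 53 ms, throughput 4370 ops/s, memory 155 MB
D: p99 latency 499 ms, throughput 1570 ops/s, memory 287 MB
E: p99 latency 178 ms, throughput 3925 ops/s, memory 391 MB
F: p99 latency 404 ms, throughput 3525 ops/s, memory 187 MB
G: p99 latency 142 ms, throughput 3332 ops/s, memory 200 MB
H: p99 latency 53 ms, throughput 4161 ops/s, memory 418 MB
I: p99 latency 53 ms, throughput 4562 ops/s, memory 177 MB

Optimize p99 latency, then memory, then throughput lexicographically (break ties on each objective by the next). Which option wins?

First minimize p99 latency: best is 53, kept {B, C, H, I}.
Then minimize memory: best is 155, kept {C}.

C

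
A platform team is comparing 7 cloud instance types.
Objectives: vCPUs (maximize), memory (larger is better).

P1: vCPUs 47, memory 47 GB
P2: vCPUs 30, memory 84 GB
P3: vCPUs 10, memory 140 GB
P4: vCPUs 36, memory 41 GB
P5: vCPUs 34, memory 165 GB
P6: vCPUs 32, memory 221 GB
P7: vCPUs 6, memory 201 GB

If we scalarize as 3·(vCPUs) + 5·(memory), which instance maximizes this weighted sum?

P6

P1: 3·47 + 5·47 = 376
P2: 3·30 + 5·84 = 510
P3: 3·10 + 5·140 = 730
P4: 3·36 + 5·41 = 313
P5: 3·34 + 5·165 = 927
P6: 3·32 + 5·221 = 1201
P7: 3·6 + 5·201 = 1023
Highest: P6 at 1201.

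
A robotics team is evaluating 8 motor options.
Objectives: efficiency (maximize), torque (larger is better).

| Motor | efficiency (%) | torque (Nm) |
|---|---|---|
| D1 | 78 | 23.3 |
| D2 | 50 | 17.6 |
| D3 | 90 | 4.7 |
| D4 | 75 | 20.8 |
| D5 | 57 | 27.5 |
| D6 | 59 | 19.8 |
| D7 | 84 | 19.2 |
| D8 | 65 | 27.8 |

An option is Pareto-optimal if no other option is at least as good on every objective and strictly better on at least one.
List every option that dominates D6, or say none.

D1, D4, D8

D1: efficiency 78≥59, torque 23.3≥19.8 — dominates D6.
D4: efficiency 75≥59, torque 20.8≥19.8 — dominates D6.
D8: efficiency 65≥59, torque 27.8≥19.8 — dominates D6.
Others (D2, D3, D5, D7) are each worse than D6 on at least one objective.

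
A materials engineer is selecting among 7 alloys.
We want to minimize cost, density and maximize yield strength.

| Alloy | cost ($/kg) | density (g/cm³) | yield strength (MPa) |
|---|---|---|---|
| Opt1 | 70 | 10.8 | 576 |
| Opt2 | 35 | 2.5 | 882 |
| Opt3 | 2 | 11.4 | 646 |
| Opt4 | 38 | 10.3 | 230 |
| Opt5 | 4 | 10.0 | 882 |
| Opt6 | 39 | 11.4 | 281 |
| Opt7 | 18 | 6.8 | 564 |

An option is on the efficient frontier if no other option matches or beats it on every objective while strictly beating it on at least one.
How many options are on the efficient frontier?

Opt1: dominated by Opt2 (cost 35≤70, density 2.5≤10.8, yield strength 882≥576).
Opt2: not dominated (best density).
Opt3: not dominated (best cost).
Opt4: dominated by Opt2 (cost 35≤38, density 2.5≤10.3, yield strength 882≥230).
Opt5: not dominated.
Opt6: dominated by Opt2 (cost 35≤39, density 2.5≤11.4, yield strength 882≥281).
Opt7: not dominated.
Pareto-optimal: Opt2, Opt3, Opt5, Opt7 → 4.

4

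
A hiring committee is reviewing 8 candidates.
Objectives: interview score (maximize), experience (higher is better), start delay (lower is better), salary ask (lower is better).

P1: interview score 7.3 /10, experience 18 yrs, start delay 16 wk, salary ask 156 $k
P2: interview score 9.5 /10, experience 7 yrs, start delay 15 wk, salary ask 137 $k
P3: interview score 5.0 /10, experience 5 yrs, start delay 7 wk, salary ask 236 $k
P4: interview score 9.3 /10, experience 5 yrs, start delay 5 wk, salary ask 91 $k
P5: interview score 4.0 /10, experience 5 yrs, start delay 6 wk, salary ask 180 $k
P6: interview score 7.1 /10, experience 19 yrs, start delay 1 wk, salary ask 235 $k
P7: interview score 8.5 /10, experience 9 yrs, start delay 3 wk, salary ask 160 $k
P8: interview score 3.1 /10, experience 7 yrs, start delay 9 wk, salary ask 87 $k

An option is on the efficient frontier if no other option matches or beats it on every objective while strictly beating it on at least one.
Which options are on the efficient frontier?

P1: not dominated.
P2: not dominated (best interview score).
P3: dominated by P4 (interview score 9.3≥5.0, experience 5≥5, start delay 5≤7, salary ask 91≤236).
P4: not dominated.
P5: dominated by P4 (interview score 9.3≥4.0, experience 5≥5, start delay 5≤6, salary ask 91≤180).
P6: not dominated (best experience).
P7: not dominated.
P8: not dominated (best salary ask).

P1, P2, P4, P6, P7, P8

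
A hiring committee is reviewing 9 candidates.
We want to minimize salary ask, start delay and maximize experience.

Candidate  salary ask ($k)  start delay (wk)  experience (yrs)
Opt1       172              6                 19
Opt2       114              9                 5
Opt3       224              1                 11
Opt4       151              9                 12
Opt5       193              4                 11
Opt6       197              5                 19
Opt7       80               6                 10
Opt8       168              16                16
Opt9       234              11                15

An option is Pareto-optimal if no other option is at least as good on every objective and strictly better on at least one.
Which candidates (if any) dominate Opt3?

Opt1: worse on start delay (6 vs 1).
Opt2: worse on start delay (9 vs 1).
Opt4: worse on start delay (9 vs 1).
Opt5: worse on start delay (4 vs 1).
Opt6: worse on start delay (5 vs 1).
Opt7: worse on start delay (6 vs 1).
Opt8: worse on start delay (16 vs 1).
Opt9: worse on salary ask (234 vs 224).
No option dominates Opt3.

none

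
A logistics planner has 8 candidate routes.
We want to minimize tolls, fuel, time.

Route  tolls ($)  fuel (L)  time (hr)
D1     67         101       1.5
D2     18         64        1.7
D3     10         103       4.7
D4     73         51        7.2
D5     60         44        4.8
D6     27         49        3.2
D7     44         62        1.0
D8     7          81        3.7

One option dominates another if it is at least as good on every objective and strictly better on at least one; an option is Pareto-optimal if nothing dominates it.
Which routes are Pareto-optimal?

D1: dominated by D7 (tolls 44≤67, fuel 62≤101, time 1.0≤1.5).
D2: not dominated.
D3: dominated by D8 (tolls 7≤10, fuel 81≤103, time 3.7≤4.7).
D4: dominated by D5 (tolls 60≤73, fuel 44≤51, time 4.8≤7.2).
D5: not dominated (best fuel).
D6: not dominated.
D7: not dominated (best time).
D8: not dominated (best tolls).

D2, D5, D6, D7, D8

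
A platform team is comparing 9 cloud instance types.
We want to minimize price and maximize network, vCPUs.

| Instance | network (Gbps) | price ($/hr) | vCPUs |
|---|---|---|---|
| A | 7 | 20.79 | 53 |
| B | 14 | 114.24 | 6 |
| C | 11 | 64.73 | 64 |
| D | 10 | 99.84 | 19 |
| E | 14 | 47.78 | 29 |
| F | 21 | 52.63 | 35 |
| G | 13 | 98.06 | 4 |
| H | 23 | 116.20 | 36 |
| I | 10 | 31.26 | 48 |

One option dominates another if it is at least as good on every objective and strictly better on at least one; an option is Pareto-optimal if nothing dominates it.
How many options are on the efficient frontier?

A: not dominated (best price).
B: dominated by E (network 14≥14, price 47.78≤114.24, vCPUs 29≥6).
C: not dominated (best vCPUs).
D: dominated by C (network 11≥10, price 64.73≤99.84, vCPUs 64≥19).
E: not dominated.
F: not dominated.
G: dominated by E (network 14≥13, price 47.78≤98.06, vCPUs 29≥4).
H: not dominated (best network).
I: not dominated.
Pareto-optimal: A, C, E, F, H, I → 6.

6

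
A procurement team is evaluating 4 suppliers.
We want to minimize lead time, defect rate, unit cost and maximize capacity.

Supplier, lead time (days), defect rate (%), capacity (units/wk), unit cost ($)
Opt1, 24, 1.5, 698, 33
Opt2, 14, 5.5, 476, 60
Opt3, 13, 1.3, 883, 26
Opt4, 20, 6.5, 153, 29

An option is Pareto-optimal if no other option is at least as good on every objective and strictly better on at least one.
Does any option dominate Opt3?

Opt1: worse on lead time (24 vs 13).
Opt2: worse on lead time (14 vs 13).
Opt4: worse on lead time (20 vs 13).
No option is at least as good as Opt3 on every objective and strictly better on one.

No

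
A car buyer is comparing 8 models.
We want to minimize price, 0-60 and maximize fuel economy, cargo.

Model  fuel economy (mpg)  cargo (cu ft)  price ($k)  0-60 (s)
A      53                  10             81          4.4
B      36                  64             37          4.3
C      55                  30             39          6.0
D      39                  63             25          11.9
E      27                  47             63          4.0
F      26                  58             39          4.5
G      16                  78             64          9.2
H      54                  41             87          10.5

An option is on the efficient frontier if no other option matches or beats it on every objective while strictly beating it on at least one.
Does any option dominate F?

Yes

B vs F: fuel economy 36≥26, cargo 64≥58, price 37≤39, 0-60 4.3≤4.5 — B is at least as good on every objective and strictly better on at least one, so B dominates F.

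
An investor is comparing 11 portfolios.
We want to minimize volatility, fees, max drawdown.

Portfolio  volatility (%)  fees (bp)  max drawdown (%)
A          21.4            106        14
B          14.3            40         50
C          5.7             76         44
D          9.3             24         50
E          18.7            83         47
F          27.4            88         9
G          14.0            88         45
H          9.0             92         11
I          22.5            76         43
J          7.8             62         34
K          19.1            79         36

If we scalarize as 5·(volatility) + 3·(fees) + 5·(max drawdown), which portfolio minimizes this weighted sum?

D

A: 5·21.4 + 3·106 + 5·14 = 495.0
B: 5·14.3 + 3·40 + 5·50 = 441.5
C: 5·5.7 + 3·76 + 5·44 = 476.5
D: 5·9.3 + 3·24 + 5·50 = 368.5
E: 5·18.7 + 3·83 + 5·47 = 577.5
F: 5·27.4 + 3·88 + 5·9 = 446.0
G: 5·14.0 + 3·88 + 5·45 = 559.0
H: 5·9.0 + 3·92 + 5·11 = 376.0
I: 5·22.5 + 3·76 + 5·43 = 555.5
J: 5·7.8 + 3·62 + 5·34 = 395.0
K: 5·19.1 + 3·79 + 5·36 = 512.5
Lowest: D at 368.5.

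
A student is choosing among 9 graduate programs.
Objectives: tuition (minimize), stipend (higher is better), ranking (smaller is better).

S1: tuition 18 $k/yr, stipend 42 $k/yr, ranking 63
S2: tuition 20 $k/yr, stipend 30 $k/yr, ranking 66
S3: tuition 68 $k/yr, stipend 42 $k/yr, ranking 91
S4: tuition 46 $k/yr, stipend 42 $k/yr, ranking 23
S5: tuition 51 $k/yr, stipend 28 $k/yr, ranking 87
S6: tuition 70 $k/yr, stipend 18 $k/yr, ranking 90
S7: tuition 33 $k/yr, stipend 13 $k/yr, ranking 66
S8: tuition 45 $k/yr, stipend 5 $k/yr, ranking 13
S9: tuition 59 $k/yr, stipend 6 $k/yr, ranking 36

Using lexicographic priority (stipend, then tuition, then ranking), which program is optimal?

First maximize stipend: best is 42, kept {S1, S3, S4}.
Then minimize tuition: best is 18, kept {S1}.

S1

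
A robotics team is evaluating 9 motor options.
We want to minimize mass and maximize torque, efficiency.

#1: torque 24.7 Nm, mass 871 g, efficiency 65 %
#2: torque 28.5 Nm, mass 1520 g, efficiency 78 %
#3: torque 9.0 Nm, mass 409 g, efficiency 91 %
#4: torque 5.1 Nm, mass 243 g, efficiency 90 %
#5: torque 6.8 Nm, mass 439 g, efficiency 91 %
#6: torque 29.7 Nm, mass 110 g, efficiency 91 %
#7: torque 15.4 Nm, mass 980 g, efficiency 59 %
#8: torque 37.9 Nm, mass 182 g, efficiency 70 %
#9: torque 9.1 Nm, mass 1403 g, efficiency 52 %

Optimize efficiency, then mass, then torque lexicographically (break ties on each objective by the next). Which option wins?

First maximize efficiency: best is 91, kept {#3, #5, #6}.
Then minimize mass: best is 110, kept {#6}.

#6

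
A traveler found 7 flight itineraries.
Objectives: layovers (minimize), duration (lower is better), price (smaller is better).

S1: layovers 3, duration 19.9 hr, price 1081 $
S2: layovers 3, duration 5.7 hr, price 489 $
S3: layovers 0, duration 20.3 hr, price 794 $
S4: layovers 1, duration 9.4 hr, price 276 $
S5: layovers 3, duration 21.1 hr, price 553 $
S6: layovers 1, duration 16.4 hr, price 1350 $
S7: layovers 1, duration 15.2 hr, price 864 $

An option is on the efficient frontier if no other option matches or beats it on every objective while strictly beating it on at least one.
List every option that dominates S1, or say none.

S2, S4, S7

S2: layovers 3≤3, duration 5.7≤19.9, price 489≤1081 — dominates S1.
S4: layovers 1≤3, duration 9.4≤19.9, price 276≤1081 — dominates S1.
S7: layovers 1≤3, duration 15.2≤19.9, price 864≤1081 — dominates S1.
Others (S3, S5, S6) are each worse than S1 on at least one objective.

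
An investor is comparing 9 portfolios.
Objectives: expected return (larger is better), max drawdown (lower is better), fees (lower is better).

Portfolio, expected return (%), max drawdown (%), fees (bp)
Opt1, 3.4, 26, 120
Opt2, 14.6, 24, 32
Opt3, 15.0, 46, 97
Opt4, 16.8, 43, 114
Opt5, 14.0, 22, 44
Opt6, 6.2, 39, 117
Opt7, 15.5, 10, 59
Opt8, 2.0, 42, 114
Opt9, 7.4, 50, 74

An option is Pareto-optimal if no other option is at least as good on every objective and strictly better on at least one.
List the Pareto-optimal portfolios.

Opt1: dominated by Opt2 (expected return 14.6≥3.4, max drawdown 24≤26, fees 32≤120).
Opt2: not dominated (best fees).
Opt3: dominated by Opt7 (expected return 15.5≥15.0, max drawdown 10≤46, fees 59≤97).
Opt4: not dominated (best expected return).
Opt5: not dominated.
Opt6: dominated by Opt2 (expected return 14.6≥6.2, max drawdown 24≤39, fees 32≤117).
Opt7: not dominated (best max drawdown).
Opt8: dominated by Opt2 (expected return 14.6≥2.0, max drawdown 24≤42, fees 32≤114).
Opt9: dominated by Opt2 (expected return 14.6≥7.4, max drawdown 24≤50, fees 32≤74).

Opt2, Opt4, Opt5, Opt7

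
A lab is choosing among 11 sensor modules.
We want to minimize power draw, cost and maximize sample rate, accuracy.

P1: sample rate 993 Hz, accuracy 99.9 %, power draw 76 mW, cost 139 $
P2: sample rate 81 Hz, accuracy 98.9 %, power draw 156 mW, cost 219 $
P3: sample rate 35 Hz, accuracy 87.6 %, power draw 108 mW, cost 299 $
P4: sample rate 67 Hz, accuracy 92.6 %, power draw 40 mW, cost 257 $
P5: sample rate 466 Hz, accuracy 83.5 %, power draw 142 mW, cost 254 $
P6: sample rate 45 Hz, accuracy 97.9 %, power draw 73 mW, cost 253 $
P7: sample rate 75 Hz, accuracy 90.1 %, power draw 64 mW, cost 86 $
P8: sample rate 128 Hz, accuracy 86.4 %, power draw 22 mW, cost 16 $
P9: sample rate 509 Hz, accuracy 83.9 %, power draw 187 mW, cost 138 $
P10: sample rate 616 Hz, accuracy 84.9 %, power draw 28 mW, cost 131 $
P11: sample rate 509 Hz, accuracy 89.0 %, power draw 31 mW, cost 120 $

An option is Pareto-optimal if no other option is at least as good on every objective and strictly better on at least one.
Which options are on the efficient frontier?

P1: not dominated (best sample rate).
P2: dominated by P1 (sample rate 993≥81, accuracy 99.9≥98.9, power draw 76≤156, cost 139≤219).
P3: dominated by P1 (sample rate 993≥35, accuracy 99.9≥87.6, power draw 76≤108, cost 139≤299).
P4: not dominated.
P5: dominated by P1 (sample rate 993≥466, accuracy 99.9≥83.5, power draw 76≤142, cost 139≤254).
P6: not dominated.
P7: not dominated.
P8: not dominated (best power draw).
P9: dominated by P10 (sample rate 616≥509, accuracy 84.9≥83.9, power draw 28≤187, cost 131≤138).
P10: not dominated.
P11: not dominated.

P1, P4, P6, P7, P8, P10, P11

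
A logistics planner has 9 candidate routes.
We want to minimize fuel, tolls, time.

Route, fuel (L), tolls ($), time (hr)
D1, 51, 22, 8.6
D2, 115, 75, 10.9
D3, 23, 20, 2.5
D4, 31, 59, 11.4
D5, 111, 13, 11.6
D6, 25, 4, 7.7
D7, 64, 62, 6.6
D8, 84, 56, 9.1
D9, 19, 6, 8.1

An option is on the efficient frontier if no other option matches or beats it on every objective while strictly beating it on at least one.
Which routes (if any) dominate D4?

D3, D6, D9

D3: fuel 23≤31, tolls 20≤59, time 2.5≤11.4 — dominates D4.
D6: fuel 25≤31, tolls 4≤59, time 7.7≤11.4 — dominates D4.
D9: fuel 19≤31, tolls 6≤59, time 8.1≤11.4 — dominates D4.
Others (D1, D2, D5, D7, D8) are each worse than D4 on at least one objective.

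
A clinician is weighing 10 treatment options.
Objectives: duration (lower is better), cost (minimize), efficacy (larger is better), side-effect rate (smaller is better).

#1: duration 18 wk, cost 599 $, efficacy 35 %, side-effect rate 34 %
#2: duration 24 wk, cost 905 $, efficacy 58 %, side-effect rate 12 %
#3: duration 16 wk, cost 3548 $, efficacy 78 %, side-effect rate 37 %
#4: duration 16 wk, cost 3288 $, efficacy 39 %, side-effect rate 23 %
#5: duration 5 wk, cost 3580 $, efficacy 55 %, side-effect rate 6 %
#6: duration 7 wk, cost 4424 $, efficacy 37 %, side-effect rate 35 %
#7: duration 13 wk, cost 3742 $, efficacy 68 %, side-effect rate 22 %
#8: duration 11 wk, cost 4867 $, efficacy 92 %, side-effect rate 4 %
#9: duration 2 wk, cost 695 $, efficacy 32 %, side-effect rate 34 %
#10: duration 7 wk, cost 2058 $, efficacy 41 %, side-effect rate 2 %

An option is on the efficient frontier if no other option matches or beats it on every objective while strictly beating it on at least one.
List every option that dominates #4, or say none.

#10

#10: duration 7≤16, cost 2058≤3288, efficacy 41≥39, side-effect rate 2≤23 — dominates #4.
Others (#1, #2, #3, #5, #6, #7, #8, #9) are each worse than #4 on at least one objective.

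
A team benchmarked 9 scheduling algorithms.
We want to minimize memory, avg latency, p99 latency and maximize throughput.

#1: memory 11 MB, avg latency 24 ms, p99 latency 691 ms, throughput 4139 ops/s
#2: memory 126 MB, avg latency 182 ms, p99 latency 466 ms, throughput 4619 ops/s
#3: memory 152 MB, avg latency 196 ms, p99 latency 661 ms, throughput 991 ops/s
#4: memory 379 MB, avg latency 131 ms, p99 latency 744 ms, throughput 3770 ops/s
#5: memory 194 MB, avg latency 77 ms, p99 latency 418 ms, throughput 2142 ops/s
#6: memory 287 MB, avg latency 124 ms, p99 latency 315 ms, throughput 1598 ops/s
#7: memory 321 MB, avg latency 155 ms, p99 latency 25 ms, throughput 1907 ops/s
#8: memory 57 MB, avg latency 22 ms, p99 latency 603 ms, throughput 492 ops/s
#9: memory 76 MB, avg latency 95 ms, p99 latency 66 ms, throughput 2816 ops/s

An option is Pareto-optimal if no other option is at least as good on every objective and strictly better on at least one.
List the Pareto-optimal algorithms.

#1: not dominated (best memory).
#2: not dominated (best throughput).
#3: dominated by #2 (memory 126≤152, avg latency 182≤196, p99 latency 466≤661, throughput 4619≥991).
#4: dominated by #1 (memory 11≤379, avg latency 24≤131, p99 latency 691≤744, throughput 4139≥3770).
#5: not dominated.
#6: dominated by #9 (memory 76≤287, avg latency 95≤124, p99 latency 66≤315, throughput 2816≥1598).
#7: not dominated (best p99 latency).
#8: not dominated (best avg latency).
#9: not dominated.

#1, #2, #5, #7, #8, #9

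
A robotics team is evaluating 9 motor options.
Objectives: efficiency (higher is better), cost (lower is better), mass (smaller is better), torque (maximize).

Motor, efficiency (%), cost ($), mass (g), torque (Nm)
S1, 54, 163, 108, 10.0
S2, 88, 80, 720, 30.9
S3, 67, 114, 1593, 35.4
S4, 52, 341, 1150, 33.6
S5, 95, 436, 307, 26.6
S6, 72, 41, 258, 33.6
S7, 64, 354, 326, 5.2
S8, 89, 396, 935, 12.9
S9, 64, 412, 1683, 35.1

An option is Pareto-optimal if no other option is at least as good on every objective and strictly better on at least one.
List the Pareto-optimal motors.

S1: not dominated (best mass).
S2: not dominated.
S3: not dominated (best torque).
S4: dominated by S6 (efficiency 72≥52, cost 41≤341, mass 258≤1150, torque 33.6≥33.6).
S5: not dominated (best efficiency).
S6: not dominated (best cost).
S7: dominated by S6 (efficiency 72≥64, cost 41≤354, mass 258≤326, torque 33.6≥5.2).
S8: not dominated.
S9: dominated by S3 (efficiency 67≥64, cost 114≤412, mass 1593≤1683, torque 35.4≥35.1).

S1, S2, S3, S5, S6, S8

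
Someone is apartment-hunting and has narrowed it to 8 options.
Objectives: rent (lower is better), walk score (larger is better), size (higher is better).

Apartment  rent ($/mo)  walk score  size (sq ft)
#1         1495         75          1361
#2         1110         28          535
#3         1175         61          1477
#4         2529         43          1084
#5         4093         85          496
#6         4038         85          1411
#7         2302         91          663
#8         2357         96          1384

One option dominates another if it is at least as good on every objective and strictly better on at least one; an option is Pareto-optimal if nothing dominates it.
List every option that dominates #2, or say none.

#1: worse on rent (1495 vs 1110).
#3: worse on rent (1175 vs 1110).
#4: worse on rent (2529 vs 1110).
#5: worse on rent (4093 vs 1110).
#6: worse on rent (4038 vs 1110).
#7: worse on rent (2302 vs 1110).
#8: worse on rent (2357 vs 1110).
No option dominates #2.

none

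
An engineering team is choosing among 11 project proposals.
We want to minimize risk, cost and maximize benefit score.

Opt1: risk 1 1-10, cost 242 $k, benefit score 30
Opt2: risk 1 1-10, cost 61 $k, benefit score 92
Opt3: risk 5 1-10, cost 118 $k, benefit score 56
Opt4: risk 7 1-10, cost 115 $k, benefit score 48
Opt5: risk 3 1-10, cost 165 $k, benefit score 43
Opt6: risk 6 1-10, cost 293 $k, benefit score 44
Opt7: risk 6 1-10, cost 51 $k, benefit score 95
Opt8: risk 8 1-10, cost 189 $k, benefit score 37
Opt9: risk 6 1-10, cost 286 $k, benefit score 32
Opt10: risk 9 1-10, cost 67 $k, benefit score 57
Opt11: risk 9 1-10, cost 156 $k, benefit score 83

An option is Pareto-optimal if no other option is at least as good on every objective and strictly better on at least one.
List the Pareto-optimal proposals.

Opt1: dominated by Opt2 (risk 1≤1, cost 61≤242, benefit score 92≥30).
Opt2: not dominated.
Opt3: dominated by Opt2 (risk 1≤5, cost 61≤118, benefit score 92≥56).
Opt4: dominated by Opt2 (risk 1≤7, cost 61≤115, benefit score 92≥48).
Opt5: dominated by Opt2 (risk 1≤3, cost 61≤165, benefit score 92≥43).
Opt6: dominated by Opt2 (risk 1≤6, cost 61≤293, benefit score 92≥44).
Opt7: not dominated (best cost).
Opt8: dominated by Opt2 (risk 1≤8, cost 61≤189, benefit score 92≥37).
Opt9: dominated by Opt2 (risk 1≤6, cost 61≤286, benefit score 92≥32).
Opt10: dominated by Opt2 (risk 1≤9, cost 61≤67, benefit score 92≥57).
Opt11: dominated by Opt2 (risk 1≤9, cost 61≤156, benefit score 92≥83).

Opt2, Opt7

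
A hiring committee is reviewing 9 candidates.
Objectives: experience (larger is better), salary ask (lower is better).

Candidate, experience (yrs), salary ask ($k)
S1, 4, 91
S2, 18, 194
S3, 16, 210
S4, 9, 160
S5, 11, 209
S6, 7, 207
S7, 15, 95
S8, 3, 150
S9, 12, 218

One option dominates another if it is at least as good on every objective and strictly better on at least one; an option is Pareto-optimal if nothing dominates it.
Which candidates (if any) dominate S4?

S7: experience 15≥9, salary ask 95≤160 — dominates S4.
Others (S1, S2, S3, S5, S6, S8, S9) are each worse than S4 on at least one objective.

S7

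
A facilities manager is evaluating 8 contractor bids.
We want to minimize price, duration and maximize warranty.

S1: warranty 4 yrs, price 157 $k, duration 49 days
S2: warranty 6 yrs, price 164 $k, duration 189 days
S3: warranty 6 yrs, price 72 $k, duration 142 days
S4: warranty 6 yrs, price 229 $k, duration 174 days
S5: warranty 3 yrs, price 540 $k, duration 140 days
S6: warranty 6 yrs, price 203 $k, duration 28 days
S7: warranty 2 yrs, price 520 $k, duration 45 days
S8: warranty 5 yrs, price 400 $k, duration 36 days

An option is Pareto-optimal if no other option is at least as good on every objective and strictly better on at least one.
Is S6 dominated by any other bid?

No

S1: worse on warranty (4 vs 6).
S2: worse on duration (189 vs 28).
S3: worse on duration (142 vs 28).
S4: worse on price (229 vs 203).
S5: worse on warranty (3 vs 6).
S7: worse on warranty (2 vs 6).
S8: worse on warranty (5 vs 6).
No option is at least as good as S6 on every objective and strictly better on one.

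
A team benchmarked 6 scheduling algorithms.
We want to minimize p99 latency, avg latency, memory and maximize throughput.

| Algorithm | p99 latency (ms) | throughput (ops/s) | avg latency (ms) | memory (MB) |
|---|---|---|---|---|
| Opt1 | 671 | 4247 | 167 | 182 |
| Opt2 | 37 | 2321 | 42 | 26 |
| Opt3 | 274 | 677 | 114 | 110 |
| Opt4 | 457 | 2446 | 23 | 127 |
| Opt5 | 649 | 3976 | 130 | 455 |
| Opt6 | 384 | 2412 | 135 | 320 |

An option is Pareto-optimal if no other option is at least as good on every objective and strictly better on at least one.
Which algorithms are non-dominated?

Opt1: not dominated (best throughput).
Opt2: not dominated (best p99 latency).
Opt3: dominated by Opt2 (p99 latency 37≤274, throughput 2321≥677, avg latency 42≤114, memory 26≤110).
Opt4: not dominated (best avg latency).
Opt5: not dominated.
Opt6: not dominated.

Opt1, Opt2, Opt4, Opt5, Opt6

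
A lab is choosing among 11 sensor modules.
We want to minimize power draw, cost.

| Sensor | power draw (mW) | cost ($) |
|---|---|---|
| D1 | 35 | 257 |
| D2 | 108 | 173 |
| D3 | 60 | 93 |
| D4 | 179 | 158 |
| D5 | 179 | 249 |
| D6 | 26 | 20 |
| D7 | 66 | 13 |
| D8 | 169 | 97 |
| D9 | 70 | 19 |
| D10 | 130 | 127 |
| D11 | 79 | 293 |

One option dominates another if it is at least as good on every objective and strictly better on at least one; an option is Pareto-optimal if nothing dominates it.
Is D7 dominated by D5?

D5 vs D7: D5 is worse on power draw (179 vs 66), so it does not dominate D7.

No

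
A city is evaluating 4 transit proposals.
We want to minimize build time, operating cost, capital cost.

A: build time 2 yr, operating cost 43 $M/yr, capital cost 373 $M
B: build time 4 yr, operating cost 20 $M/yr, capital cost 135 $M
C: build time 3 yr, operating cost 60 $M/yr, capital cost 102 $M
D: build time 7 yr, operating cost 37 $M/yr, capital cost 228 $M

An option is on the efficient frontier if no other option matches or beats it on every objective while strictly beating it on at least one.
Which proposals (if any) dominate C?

none

A: worse on capital cost (373 vs 102).
B: worse on build time (4 vs 3).
D: worse on build time (7 vs 3).
No option dominates C.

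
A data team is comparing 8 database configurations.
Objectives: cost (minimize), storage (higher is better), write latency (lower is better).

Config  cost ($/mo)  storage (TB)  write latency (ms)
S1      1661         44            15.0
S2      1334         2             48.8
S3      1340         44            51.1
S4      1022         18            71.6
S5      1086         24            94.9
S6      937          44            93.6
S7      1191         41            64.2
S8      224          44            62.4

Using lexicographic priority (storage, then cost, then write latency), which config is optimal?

First maximize storage: best is 44, kept {S1, S3, S6, S8}.
Then minimize cost: best is 224, kept {S8}.

S8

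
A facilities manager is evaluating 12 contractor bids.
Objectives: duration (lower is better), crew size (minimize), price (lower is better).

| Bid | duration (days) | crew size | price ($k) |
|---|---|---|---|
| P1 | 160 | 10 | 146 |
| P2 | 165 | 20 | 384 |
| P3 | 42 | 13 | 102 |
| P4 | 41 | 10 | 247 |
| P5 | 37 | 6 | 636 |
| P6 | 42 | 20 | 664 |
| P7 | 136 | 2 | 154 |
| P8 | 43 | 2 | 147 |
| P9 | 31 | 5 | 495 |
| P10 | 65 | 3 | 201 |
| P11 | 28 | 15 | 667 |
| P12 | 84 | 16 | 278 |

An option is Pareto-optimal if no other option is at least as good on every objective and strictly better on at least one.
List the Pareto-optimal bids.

P1: not dominated.
P2: dominated by P1 (duration 160≤165, crew size 10≤20, price 146≤384).
P3: not dominated (best price).
P4: not dominated.
P5: dominated by P9 (duration 31≤37, crew size 5≤6, price 495≤636).
P6: dominated by P3 (duration 42≤42, crew size 13≤20, price 102≤664).
P7: dominated by P8 (duration 43≤136, crew size 2≤2, price 147≤154).
P8: not dominated.
P9: not dominated.
P10: dominated by P8 (duration 43≤65, crew size 2≤3, price 147≤201).
P11: not dominated (best duration).
P12: dominated by P3 (duration 42≤84, crew size 13≤16, price 102≤278).

P1, P3, P4, P8, P9, P11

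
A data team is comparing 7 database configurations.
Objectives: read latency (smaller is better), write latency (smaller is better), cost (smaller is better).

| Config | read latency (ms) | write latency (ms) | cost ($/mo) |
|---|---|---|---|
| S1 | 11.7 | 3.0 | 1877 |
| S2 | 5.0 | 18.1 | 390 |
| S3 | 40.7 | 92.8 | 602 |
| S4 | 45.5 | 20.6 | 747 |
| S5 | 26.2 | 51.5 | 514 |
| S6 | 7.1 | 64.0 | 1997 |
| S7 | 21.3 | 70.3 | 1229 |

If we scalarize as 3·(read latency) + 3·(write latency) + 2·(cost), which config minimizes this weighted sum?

S1: 3·11.7 + 3·3.0 + 2·1877 = 3798.1
S2: 3·5.0 + 3·18.1 + 2·390 = 849.3
S3: 3·40.7 + 3·92.8 + 2·602 = 1604.5
S4: 3·45.5 + 3·20.6 + 2·747 = 1692.3
S5: 3·26.2 + 3·51.5 + 2·514 = 1261.1
S6: 3·7.1 + 3·64.0 + 2·1997 = 4207.3
S7: 3·21.3 + 3·70.3 + 2·1229 = 2732.8
Lowest: S2 at 849.3.

S2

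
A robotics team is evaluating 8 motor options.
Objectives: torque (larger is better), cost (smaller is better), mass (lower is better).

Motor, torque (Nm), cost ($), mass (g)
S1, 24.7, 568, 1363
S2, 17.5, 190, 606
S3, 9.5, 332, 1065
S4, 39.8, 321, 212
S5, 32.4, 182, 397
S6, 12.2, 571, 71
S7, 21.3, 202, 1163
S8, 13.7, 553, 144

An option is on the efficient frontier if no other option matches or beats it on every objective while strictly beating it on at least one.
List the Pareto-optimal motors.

S1: dominated by S4 (torque 39.8≥24.7, cost 321≤568, mass 212≤1363).
S2: dominated by S5 (torque 32.4≥17.5, cost 182≤190, mass 397≤606).
S3: dominated by S2 (torque 17.5≥9.5, cost 190≤332, mass 606≤1065).
S4: not dominated (best torque).
S5: not dominated (best cost).
S6: not dominated (best mass).
S7: dominated by S5 (torque 32.4≥21.3, cost 182≤202, mass 397≤1163).
S8: not dominated.

S4, S5, S6, S8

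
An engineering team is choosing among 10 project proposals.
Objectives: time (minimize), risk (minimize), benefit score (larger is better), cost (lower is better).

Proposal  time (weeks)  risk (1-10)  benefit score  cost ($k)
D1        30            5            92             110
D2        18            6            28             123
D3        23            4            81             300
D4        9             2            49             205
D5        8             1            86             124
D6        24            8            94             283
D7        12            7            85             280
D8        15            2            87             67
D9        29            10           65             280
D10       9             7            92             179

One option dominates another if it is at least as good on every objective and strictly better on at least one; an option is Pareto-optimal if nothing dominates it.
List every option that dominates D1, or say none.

D2: worse on risk (6 vs 5).
D3: worse on benefit score (81 vs 92).
D4: worse on benefit score (49 vs 92).
D5: worse on benefit score (86 vs 92).
D6: worse on risk (8 vs 5).
D7: worse on risk (7 vs 5).
D8: worse on benefit score (87 vs 92).
D9: worse on risk (10 vs 5).
D10: worse on risk (7 vs 5).
No option dominates D1.

none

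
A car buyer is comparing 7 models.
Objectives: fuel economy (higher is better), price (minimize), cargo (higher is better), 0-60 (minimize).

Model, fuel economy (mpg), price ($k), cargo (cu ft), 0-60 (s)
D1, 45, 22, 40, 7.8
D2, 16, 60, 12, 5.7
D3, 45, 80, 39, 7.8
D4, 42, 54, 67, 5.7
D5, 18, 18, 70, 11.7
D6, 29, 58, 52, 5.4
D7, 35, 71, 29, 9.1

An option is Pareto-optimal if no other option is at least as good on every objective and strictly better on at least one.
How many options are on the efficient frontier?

4

D1: not dominated.
D2: dominated by D4 (fuel economy 42≥16, price 54≤60, cargo 67≥12, 0-60 5.7≤5.7).
D3: dominated by D1 (fuel economy 45≥45, price 22≤80, cargo 40≥39, 0-60 7.8≤7.8).
D4: not dominated.
D5: not dominated (best price).
D6: not dominated (best 0-60).
D7: dominated by D1 (fuel economy 45≥35, price 22≤71, cargo 40≥29, 0-60 7.8≤9.1).
Pareto-optimal: D1, D4, D5, D6 → 4.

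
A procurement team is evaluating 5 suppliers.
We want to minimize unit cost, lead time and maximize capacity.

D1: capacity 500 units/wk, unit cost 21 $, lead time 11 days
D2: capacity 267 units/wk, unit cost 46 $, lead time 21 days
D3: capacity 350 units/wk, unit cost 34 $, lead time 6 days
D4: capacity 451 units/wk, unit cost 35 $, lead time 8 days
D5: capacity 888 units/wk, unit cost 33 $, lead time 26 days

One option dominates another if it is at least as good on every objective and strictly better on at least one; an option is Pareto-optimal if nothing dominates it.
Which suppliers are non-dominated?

D1, D3, D4, D5

D1: not dominated (best unit cost).
D2: dominated by D1 (capacity 500≥267, unit cost 21≤46, lead time 11≤21).
D3: not dominated (best lead time).
D4: not dominated.
D5: not dominated (best capacity).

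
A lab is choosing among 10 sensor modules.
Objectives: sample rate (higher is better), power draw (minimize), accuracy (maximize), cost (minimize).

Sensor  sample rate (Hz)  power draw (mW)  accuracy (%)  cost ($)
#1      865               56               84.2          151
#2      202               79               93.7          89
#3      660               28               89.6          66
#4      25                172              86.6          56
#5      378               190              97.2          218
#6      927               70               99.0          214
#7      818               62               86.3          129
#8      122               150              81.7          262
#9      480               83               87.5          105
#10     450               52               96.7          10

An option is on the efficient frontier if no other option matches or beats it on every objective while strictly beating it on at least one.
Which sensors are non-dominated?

#1, #3, #6, #7, #10

#1: not dominated.
#2: dominated by #10 (sample rate 450≥202, power draw 52≤79, accuracy 96.7≥93.7, cost 10≤89).
#3: not dominated (best power draw).
#4: dominated by #10 (sample rate 450≥25, power draw 52≤172, accuracy 96.7≥86.6, cost 10≤56).
#5: dominated by #6 (sample rate 927≥378, power draw 70≤190, accuracy 99.0≥97.2, cost 214≤218).
#6: not dominated (best sample rate).
#7: not dominated.
#8: dominated by #1 (sample rate 865≥122, power draw 56≤150, accuracy 84.2≥81.7, cost 151≤262).
#9: dominated by #3 (sample rate 660≥480, power draw 28≤83, accuracy 89.6≥87.5, cost 66≤105).
#10: not dominated (best cost).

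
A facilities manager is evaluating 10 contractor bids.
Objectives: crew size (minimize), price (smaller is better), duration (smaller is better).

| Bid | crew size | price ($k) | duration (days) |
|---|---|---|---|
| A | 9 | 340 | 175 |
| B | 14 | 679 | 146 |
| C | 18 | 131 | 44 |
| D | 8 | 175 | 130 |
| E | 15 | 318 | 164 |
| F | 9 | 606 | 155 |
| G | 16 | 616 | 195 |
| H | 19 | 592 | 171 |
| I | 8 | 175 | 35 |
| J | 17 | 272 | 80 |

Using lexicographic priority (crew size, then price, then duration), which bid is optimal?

First minimize crew size: best is 8, kept {D, I}.
Then minimize price: best is 175, kept {D, I}.
Then minimize duration: best is 35, kept {I}.

I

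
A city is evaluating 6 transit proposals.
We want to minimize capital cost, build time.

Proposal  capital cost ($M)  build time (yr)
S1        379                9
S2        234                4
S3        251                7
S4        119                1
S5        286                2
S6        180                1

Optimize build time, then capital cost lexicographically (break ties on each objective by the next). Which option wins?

First minimize build time: best is 1, kept {S4, S6}.
Then minimize capital cost: best is 119, kept {S4}.

S4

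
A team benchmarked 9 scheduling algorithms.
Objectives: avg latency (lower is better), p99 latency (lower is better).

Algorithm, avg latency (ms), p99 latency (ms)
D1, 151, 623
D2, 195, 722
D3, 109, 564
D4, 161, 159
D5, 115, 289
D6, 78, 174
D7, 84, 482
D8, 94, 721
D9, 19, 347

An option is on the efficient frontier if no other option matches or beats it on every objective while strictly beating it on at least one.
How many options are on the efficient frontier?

D1: dominated by D3 (avg latency 109≤151, p99 latency 564≤623).
D2: dominated by D1 (avg latency 151≤195, p99 latency 623≤722).
D3: dominated by D6 (avg latency 78≤109, p99 latency 174≤564).
D4: not dominated (best p99 latency).
D5: dominated by D6 (avg latency 78≤115, p99 latency 174≤289).
D6: not dominated.
D7: dominated by D6 (avg latency 78≤84, p99 latency 174≤482).
D8: dominated by D6 (avg latency 78≤94, p99 latency 174≤721).
D9: not dominated (best avg latency).
Pareto-optimal: D4, D6, D9 → 3.

3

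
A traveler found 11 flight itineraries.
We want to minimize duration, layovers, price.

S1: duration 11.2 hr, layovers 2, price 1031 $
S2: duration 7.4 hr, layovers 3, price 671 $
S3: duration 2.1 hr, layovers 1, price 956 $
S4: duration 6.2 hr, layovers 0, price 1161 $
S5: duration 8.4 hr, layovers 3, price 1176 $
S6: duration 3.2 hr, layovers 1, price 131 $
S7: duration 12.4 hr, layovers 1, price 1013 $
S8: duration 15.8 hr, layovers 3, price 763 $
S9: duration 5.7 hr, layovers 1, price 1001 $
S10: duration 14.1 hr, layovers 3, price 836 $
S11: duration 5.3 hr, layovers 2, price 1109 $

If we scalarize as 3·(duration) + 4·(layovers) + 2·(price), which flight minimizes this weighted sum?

S6

S1: 3·11.2 + 4·2 + 2·1031 = 2103.6
S2: 3·7.4 + 4·3 + 2·671 = 1376.2
S3: 3·2.1 + 4·1 + 2·956 = 1922.3
S4: 3·6.2 + 4·0 + 2·1161 = 2340.6
S5: 3·8.4 + 4·3 + 2·1176 = 2389.2
S6: 3·3.2 + 4·1 + 2·131 = 275.6
S7: 3·12.4 + 4·1 + 2·1013 = 2067.2
S8: 3·15.8 + 4·3 + 2·763 = 1585.4
S9: 3·5.7 + 4·1 + 2·1001 = 2023.1
S10: 3·14.1 + 4·3 + 2·836 = 1726.3
S11: 3·5.3 + 4·2 + 2·1109 = 2241.9
Lowest: S6 at 275.6.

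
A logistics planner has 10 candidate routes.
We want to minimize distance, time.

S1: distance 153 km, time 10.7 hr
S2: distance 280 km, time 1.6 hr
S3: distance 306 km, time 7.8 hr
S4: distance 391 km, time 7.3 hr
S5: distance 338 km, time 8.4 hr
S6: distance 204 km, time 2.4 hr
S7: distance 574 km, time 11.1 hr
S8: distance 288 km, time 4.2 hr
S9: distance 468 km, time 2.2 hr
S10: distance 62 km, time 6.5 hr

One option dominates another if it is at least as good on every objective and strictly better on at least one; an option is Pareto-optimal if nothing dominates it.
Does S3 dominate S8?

S3 vs S8: S3 is worse on distance (306 vs 288), so it does not dominate S8.

No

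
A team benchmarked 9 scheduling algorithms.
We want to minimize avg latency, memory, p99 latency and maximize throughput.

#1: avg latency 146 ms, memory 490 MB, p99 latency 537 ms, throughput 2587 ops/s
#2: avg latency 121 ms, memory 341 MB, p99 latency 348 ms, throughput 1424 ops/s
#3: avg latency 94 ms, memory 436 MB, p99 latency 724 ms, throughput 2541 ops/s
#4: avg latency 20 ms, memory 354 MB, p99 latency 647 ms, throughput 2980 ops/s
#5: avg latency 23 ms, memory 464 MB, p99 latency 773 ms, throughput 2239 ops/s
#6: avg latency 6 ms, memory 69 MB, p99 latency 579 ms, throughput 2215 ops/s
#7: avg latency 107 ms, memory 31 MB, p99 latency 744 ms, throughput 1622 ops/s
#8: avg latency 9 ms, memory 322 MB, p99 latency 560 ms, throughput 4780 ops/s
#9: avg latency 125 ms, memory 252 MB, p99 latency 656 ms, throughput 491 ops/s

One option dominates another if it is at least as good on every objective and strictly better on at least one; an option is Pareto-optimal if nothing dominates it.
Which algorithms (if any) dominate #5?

#4, #8

#4: avg latency 20≤23, memory 354≤464, p99 latency 647≤773, throughput 2980≥2239 — dominates #5.
#8: avg latency 9≤23, memory 322≤464, p99 latency 560≤773, throughput 4780≥2239 — dominates #5.
Others (#1, #2, #3, #6, #7, #9) are each worse than #5 on at least one objective.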